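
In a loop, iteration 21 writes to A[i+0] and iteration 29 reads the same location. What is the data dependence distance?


Distance = read iteration - write iteration
= 29 - 21 = 8

8


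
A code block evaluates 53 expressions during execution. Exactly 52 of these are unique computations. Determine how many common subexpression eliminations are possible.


CSE count = total expressions - unique expressions
= 53 - 52 = 1

1


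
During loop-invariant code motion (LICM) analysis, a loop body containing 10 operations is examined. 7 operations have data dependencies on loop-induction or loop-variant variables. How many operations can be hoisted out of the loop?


Invariant candidates = total - loop-dependent
= 10 - 7 = 3

3


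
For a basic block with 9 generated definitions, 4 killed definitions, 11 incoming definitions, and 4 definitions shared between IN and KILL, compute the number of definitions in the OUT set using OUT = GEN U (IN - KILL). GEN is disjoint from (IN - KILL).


IN - KILL: 11 - 4 = 7 surviving definitions
OUT = GEN + surviving = 9 + 7 = 16

16


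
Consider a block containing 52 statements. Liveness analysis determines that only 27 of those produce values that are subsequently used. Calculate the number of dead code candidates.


Dead code = total statements - live definitions
= 52 - 27 = 25

25


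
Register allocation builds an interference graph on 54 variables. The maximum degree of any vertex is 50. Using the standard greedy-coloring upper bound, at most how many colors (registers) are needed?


Greedy coloring never needs more than (max_degree + 1) colors: when coloring a vertex, at most max_degree neighbors are already colored.
Upper bound = 50 + 1 = 51

51


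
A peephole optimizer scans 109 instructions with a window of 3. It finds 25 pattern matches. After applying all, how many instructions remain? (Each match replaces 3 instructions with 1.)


Each match removes 2 instructions.
Total removed = 25 * 2 = 50
Remaining = 109 - 50 = 59

59


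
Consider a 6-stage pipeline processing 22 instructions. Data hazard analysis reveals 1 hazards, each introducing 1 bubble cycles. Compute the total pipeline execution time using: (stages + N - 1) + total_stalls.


Base cycles = 6 + 22 - 1 = 27
Total stalls = 1 * 1 = 1
Total = 27 + 1 = 28

28


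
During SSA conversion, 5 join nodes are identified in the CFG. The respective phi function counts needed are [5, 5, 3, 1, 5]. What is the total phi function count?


Total phi functions = sum of phi functions at each join node
= 5 + 5 + 3 + 1 + 5 = 19

19


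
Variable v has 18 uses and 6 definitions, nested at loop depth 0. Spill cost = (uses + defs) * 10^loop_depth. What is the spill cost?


uses + defs = 18 + 6 = 24
10^0 = 1
Spill cost = 24 * 1 = 24

24


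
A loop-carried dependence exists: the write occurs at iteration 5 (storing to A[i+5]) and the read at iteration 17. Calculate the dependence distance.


Distance = read iteration - write iteration
= 17 - 5 = 12

12


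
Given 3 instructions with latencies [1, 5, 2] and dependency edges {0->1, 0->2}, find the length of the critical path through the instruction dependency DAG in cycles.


Compute longest path through dependency graph: dist(Ik) = max over predecessors of dist + latency(Ik).
dist(I0) = latency 1 = 1
dist(I1) = dist(I0) + 5 = 1 + 5 = 6
dist(I2) = dist(I0) + 2 = 1 + 2 = 3
Critical path = max dist = 6

6


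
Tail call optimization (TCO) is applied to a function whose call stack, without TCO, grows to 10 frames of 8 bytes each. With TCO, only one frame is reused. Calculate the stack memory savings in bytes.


Without TCO: 10 * 8 = 80 bytes
With TCO: reuse 1 frame = 8 bytes
Savings = 80 - 8 = 72

72


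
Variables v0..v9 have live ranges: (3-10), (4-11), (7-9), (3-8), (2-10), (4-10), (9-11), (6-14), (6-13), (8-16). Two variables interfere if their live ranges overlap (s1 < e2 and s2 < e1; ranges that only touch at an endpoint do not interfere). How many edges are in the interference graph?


Check all pairs for overlapping intervals.
Two intervals (s1,e1) and (s2,e2) overlap if s1 < e2 and s2 < e1.
v0 (3-10) vs v1..v9: overlaps v1, v2, v3, v4, v5, v6, v7, v8, v9 -> 9
v1 (4-11) vs v2..v9: overlaps v2, v3, v4, v5, v6, v7, v8, v9 -> 8
v2 (7-9) vs v3..v9: overlaps v3, v4, v5, v7, v8, v9 -> 6
v3 (3-8) vs v4..v9: overlaps v4, v5, v7, v8 -> 4
v4 (2-10) vs v5..v9: overlaps v5, v6, v7, v8, v9 -> 5
v5 (4-10) vs v6..v9: overlaps v6, v7, v8, v9 -> 4
v6 (9-11) vs v7..v9: overlaps v7, v8, v9 -> 3
v7 (6-14) vs v8..v9: overlaps v8, v9 -> 2
v8 (6-13) vs v9: overlaps v9 -> 1
Total overlapping pairs = 9 + 8 + 6 + 4 + 5 + 4 + 3 + 2 + 1 = 42

42


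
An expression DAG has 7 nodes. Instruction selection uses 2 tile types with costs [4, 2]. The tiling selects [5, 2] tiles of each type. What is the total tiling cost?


Total cost = sum(count_i * cost_i)
= 5*4 + 2*2
= 24

24


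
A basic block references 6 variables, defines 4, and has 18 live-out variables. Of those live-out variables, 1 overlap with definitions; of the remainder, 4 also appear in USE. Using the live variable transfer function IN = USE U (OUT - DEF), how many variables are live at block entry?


OUT - DEF: 18 - 1 = 17
|IN| = |USE| + |OUT - DEF| - |USE ∩ (OUT - DEF)| = 6 + 17 - 4 = 19

19


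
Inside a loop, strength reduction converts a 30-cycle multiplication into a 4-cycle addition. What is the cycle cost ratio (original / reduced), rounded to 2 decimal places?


Ratio = mult_cost / add_cost = 30 / 4 = 7.5

7.5


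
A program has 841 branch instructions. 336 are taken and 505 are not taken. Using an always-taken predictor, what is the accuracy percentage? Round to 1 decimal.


Predictor: always-taken
Correct predictions = 336
Accuracy = 336 / 841 * 100 = 40.0%

40.0


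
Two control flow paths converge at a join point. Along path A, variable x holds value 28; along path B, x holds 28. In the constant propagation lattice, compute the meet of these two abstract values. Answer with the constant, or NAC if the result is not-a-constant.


Meet operation: if both paths give the same constant, result is that constant; if they differ, result is NAC (not-a-constant).
Path A: 28, Path B: 28 -> equal
Result: constant -> 28

28


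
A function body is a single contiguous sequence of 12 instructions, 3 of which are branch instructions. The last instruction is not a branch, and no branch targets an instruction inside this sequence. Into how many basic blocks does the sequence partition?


With no in-sequence branch targets, the leaders are the first instruction plus the instruction after each branch.
Number of basic blocks = branches + 1
= 3 + 1 = 4

4


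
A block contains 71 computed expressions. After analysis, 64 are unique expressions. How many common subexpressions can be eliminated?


CSE count = total expressions - unique expressions
= 71 - 64 = 7

7


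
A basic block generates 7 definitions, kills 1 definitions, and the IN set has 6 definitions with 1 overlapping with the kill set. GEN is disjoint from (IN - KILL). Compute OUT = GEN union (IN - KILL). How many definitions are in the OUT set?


IN - KILL: 6 - 1 = 5 surviving definitions
OUT = GEN + surviving = 7 + 5 = 12

12


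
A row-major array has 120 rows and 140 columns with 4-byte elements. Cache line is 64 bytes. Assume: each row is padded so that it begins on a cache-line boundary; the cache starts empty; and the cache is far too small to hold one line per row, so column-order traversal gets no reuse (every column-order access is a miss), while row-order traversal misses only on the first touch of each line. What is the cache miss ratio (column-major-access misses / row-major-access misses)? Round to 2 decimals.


Each row occupies 140 * 4 = 560 bytes and starts on a line boundary, so it spans ceil(560 / 64) = 9 cache lines.
Row-major traversal misses (one per line touched): 120 * ceil(140 * 4 / 64) = 1080
Column-major traversal misses (no reuse, every access misses): 120 * 140 = 16800
Ratio = 16800 / 1080 = 15.56

15.56


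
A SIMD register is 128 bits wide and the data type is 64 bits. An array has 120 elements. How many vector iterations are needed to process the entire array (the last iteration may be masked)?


Width = 128 / 64 = 2 elements per vector op
Iterations = ceil(120 / 2) = 60

60


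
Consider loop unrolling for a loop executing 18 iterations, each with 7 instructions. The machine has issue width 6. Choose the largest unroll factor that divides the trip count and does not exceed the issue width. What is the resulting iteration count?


Largest divisor of 18 <= 6 is 6
New iterations = 18 / 6 = 3

3


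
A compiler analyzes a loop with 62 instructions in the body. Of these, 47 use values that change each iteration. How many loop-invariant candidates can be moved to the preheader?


Invariant candidates = total - loop-dependent
= 62 - 47 = 15

15


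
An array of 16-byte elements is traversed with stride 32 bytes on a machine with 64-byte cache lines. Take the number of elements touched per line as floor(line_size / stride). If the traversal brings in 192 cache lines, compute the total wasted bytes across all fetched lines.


Elements per line = floor(64 / 32) = 2
Bytes used per line = 2 * 16 = 32
Wasted per line = 64 - 32 = 32
Total wasted = 32 * 192 = 6144

6144


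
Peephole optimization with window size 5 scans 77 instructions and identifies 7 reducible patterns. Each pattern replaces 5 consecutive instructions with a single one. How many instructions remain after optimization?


Each match removes 4 instructions.
Total removed = 7 * 4 = 28
Remaining = 77 - 28 = 49

49


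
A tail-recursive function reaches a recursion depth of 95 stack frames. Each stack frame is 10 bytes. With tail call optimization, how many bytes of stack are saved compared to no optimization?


Without TCO: 95 * 10 = 950 bytes
With TCO: reuse 1 frame = 10 bytes
Savings = 950 - 10 = 940

940


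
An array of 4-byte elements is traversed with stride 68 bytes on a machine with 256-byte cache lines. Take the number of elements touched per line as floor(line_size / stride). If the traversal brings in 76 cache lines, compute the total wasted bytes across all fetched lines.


Elements per line = floor(256 / 68) = 3
Bytes used per line = 3 * 4 = 12
Wasted per line = 256 - 12 = 244
Total wasted = 244 * 76 = 18544

18544


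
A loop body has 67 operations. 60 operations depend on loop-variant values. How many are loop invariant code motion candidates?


Invariant candidates = total - loop-dependent
= 67 - 60 = 7

7


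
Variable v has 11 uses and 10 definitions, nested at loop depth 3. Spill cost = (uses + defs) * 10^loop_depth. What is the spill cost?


uses + defs = 11 + 10 = 21
10^3 = 1000
Spill cost = 21 * 1000 = 21000

21000


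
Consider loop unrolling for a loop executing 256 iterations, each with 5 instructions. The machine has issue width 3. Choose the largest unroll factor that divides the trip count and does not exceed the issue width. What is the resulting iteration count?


Largest divisor of 256 <= 3 is 2
New iterations = 256 / 2 = 128

128


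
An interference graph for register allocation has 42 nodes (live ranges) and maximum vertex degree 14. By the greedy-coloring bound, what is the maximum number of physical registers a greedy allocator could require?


Greedy coloring never needs more than (max_degree + 1) colors: when coloring a vertex, at most max_degree neighbors are already colored.
Upper bound = 14 + 1 = 15

15


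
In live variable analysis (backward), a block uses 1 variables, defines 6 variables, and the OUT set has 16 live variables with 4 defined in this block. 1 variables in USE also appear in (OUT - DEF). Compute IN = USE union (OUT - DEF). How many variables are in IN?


OUT - DEF: 16 - 4 = 12
|IN| = |USE| + |OUT - DEF| - |USE ∩ (OUT - DEF)| = 1 + 12 - 1 = 12

12


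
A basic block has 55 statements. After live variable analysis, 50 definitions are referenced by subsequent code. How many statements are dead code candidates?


Dead code = total statements - live definitions
= 55 - 50 = 5

5


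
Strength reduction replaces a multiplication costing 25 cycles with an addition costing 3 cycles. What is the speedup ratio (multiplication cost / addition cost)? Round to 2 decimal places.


Ratio = mult_cost / add_cost = 25 / 3 = 8.33

8.33


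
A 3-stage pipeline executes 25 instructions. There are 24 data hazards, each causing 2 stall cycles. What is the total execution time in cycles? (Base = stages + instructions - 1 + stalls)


Base cycles = 3 + 25 - 1 = 27
Total stalls = 24 * 2 = 48
Total = 27 + 48 = 75

75


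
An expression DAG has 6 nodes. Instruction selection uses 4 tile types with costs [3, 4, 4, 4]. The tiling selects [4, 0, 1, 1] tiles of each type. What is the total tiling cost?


Total cost = sum(count_i * cost_i)
= 4*3 + 0*4 + 1*4 + 1*4
= 20

20


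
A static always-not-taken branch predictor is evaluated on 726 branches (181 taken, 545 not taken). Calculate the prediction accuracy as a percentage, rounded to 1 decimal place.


Predictor: always-not-taken
Correct predictions = 545
Accuracy = 545 / 726 * 100 = 75.1%

75.1


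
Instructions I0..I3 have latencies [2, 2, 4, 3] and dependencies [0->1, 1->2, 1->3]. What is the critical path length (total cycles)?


Compute longest path through dependency graph: dist(Ik) = max over predecessors of dist + latency(Ik).
dist(I0) = latency 2 = 2
dist(I1) = dist(I0) + 2 = 2 + 2 = 4
dist(I2) = dist(I1) + 4 = 4 + 4 = 8
dist(I3) = dist(I1) + 3 = 4 + 3 = 7
Critical path = max dist = 8

8


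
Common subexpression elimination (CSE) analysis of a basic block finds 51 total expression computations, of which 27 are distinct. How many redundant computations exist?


CSE count = total expressions - unique expressions
= 51 - 27 = 24

24


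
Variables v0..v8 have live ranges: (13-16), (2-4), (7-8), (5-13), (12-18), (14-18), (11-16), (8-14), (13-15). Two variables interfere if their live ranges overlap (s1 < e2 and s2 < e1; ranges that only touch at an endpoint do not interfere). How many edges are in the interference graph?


Check all pairs for overlapping intervals.
Two intervals (s1,e1) and (s2,e2) overlap if s1 < e2 and s2 < e1.
v0 (13-16) vs v1..v8: overlaps v4, v5, v6, v7, v8 -> 5
v1 (2-4) vs v2..v8: overlaps none -> 0
v2 (7-8) vs v3..v8: overlaps v3 -> 1
v3 (5-13) vs v4..v8: overlaps v4, v6, v7 -> 3
v4 (12-18) vs v5..v8: overlaps v5, v6, v7, v8 -> 4
v5 (14-18) vs v6..v8: overlaps v6, v8 -> 2
v6 (11-16) vs v7..v8: overlaps v7, v8 -> 2
v7 (8-14) vs v8: overlaps v8 -> 1
Total overlapping pairs = 5 + 0 + 1 + 3 + 4 + 2 + 2 + 1 = 18

18


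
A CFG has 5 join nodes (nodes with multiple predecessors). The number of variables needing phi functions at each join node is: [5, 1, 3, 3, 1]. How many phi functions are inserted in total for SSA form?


Total phi functions = sum of phi functions at each join node
= 5 + 1 + 3 + 3 + 1 = 13

13


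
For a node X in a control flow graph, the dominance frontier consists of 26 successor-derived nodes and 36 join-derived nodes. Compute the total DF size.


DF(X) = direct successor contributions + join point contributions
= 26 + 36 = 62

62


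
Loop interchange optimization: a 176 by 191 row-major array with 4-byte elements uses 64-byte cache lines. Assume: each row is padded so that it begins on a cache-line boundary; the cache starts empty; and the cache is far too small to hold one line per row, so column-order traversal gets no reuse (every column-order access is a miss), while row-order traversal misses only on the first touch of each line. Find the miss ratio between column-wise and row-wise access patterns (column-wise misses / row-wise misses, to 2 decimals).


Each row occupies 191 * 4 = 764 bytes and starts on a line boundary, so it spans ceil(764 / 64) = 12 cache lines.
Row-major traversal misses (one per line touched): 176 * ceil(191 * 4 / 64) = 2112
Column-major traversal misses (no reuse, every access misses): 176 * 191 = 33616
Ratio = 33616 / 2112 = 15.92

15.92


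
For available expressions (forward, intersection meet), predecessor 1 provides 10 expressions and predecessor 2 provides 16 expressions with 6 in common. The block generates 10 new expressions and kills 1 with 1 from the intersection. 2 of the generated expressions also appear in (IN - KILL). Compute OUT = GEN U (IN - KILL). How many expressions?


IN = intersection of predecessors = 6
IN - KILL = 6 - 1 = 5
|OUT| = |GEN| + |IN - KILL| - |GEN ∩ (IN - KILL)| = 10 + 5 - 2 = 13

13


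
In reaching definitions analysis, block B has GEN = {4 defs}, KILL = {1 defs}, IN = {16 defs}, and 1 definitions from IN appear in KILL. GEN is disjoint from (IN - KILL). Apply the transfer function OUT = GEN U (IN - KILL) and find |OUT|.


IN - KILL: 16 - 1 = 15 surviving definitions
OUT = GEN + surviving = 4 + 15 = 19

19


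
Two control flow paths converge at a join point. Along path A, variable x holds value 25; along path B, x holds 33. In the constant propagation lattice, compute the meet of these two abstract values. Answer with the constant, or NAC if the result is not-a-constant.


Meet operation: if both paths give the same constant, result is that constant; if they differ, result is NAC (not-a-constant).
Path A: 25, Path B: 33 -> differ
Result: not-a-constant -> NAC

NAC


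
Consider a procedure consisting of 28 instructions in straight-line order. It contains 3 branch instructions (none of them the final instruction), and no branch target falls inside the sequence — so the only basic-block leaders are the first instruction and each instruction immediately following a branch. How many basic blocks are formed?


With no in-sequence branch targets, the leaders are the first instruction plus the instruction after each branch.
Number of basic blocks = branches + 1
= 3 + 1 = 4

4


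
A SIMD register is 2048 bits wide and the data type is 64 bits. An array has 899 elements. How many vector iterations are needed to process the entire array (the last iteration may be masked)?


Width = 2048 / 64 = 32 elements per vector op
Iterations = ceil(899 / 32) = 29

29


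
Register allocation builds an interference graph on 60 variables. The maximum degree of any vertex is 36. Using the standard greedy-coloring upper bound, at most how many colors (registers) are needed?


Greedy coloring never needs more than (max_degree + 1) colors: when coloring a vertex, at most max_degree neighbors are already colored.
Upper bound = 36 + 1 = 37

37


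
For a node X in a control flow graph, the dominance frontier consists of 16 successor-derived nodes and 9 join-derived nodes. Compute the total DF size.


DF(X) = direct successor contributions + join point contributions
= 16 + 9 = 25

25


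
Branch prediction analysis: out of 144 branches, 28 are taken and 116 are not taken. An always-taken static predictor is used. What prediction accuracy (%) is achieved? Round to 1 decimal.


Predictor: always-taken
Correct predictions = 28
Accuracy = 28 / 144 * 100 = 19.4%

19.4


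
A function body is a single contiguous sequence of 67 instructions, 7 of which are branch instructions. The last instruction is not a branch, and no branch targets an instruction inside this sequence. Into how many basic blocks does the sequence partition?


With no in-sequence branch targets, the leaders are the first instruction plus the instruction after each branch.
Number of basic blocks = branches + 1
= 7 + 1 = 8

8


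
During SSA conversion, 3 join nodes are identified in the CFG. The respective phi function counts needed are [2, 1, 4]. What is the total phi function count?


Total phi functions = sum of phi functions at each join node
= 2 + 1 + 4 = 7

7


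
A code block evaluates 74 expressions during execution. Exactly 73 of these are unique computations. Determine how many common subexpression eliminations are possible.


CSE count = total expressions - unique expressions
= 74 - 73 = 1

1


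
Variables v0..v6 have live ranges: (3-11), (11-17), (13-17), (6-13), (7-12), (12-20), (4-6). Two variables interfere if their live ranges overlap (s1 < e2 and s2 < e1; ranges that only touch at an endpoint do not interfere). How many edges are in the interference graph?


Check all pairs for overlapping intervals.
Two intervals (s1,e1) and (s2,e2) overlap if s1 < e2 and s2 < e1.
v0 (3-11) vs v1..v6: overlaps v3, v4, v6 -> 3
v1 (11-17) vs v2..v6: overlaps v2, v3, v4, v5 -> 4
v2 (13-17) vs v3..v6: overlaps v5 -> 1
v3 (6-13) vs v4..v6: overlaps v4, v5 -> 2
v4 (7-12) vs v5..v6: overlaps none -> 0
v5 (12-20) vs v6: overlaps none -> 0
Total overlapping pairs = 3 + 4 + 1 + 2 + 0 + 0 = 10

10


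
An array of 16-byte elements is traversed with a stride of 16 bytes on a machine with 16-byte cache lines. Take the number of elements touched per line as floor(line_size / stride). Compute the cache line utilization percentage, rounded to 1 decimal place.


Elements per cache line = floor(16 / 16) = 1
Bytes used = 1 * 16 = 16
Utilization = 16 / 16 * 100 = 100.0%

100.0


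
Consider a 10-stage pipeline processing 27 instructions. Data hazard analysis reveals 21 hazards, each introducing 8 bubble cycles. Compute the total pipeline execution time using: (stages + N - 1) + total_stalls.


Base cycles = 10 + 27 - 1 = 36
Total stalls = 21 * 8 = 168
Total = 36 + 168 = 204

204


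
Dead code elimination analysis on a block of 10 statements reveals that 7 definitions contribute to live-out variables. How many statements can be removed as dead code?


Dead code = total statements - live definitions
= 10 - 7 = 3

3


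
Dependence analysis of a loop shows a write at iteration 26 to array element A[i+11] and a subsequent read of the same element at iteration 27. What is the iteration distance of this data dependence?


Distance = read iteration - write iteration
= 27 - 26 = 1

1


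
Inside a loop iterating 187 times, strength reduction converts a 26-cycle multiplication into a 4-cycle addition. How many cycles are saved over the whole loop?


Per-iteration saving = 26 - 4 = 22
Total saved = 187 * 22 = 4114

4114


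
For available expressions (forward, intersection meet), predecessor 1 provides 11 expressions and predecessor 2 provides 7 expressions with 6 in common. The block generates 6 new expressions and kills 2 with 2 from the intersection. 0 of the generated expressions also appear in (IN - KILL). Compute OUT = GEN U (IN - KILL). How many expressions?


IN = intersection of predecessors = 6
IN - KILL = 6 - 2 = 4
|OUT| = |GEN| + |IN - KILL| - |GEN ∩ (IN - KILL)| = 6 + 4 - 0 = 10

10


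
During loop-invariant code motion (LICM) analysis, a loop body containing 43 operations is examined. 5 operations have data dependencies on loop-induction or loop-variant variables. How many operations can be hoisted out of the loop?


Invariant candidates = total - loop-dependent
= 43 - 5 = 38

38


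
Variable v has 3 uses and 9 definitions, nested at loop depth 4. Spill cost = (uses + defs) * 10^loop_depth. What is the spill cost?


uses + defs = 3 + 9 = 12
10^4 = 10000
Spill cost = 12 * 10000 = 120000

120000


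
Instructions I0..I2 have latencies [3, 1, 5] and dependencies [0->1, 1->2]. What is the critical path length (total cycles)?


Compute longest path through dependency graph: dist(Ik) = max over predecessors of dist + latency(Ik).
dist(I0) = latency 3 = 3
dist(I1) = dist(I0) + 1 = 3 + 1 = 4
dist(I2) = dist(I1) + 5 = 4 + 5 = 9
Critical path = max dist = 9

9


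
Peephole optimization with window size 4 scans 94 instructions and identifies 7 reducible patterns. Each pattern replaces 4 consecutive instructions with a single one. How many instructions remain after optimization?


Each match removes 3 instructions.
Total removed = 7 * 3 = 21
Remaining = 94 - 21 = 73

73


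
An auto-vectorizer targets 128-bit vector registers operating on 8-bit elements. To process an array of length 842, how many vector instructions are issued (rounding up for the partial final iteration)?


Width = 128 / 8 = 16 elements per vector op
Iterations = ceil(842 / 16) = 53

53


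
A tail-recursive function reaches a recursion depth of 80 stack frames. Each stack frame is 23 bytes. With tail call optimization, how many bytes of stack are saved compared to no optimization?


Without TCO: 80 * 23 = 1840 bytes
With TCO: reuse 1 frame = 23 bytes
Savings = 1840 - 23 = 1817

1817


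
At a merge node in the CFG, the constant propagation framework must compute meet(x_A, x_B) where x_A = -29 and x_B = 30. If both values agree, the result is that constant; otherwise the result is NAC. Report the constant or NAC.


Meet operation: if both paths give the same constant, result is that constant; if they differ, result is NAC (not-a-constant).
Path A: -29, Path B: 30 -> differ
Result: not-a-constant -> NAC

NAC


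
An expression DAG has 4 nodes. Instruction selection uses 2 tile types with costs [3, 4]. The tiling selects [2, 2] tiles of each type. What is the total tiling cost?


Total cost = sum(count_i * cost_i)
= 2*3 + 2*4
= 14

14


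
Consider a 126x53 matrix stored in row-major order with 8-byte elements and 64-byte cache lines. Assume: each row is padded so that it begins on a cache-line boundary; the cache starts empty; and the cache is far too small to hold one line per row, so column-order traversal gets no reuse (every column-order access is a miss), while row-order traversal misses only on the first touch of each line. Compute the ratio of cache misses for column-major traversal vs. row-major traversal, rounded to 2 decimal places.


Each row occupies 53 * 8 = 424 bytes and starts on a line boundary, so it spans ceil(424 / 64) = 7 cache lines.
Row-major traversal misses (one per line touched): 126 * ceil(53 * 8 / 64) = 882
Column-major traversal misses (no reuse, every access misses): 126 * 53 = 6678
Ratio = 6678 / 882 = 7.57

7.57


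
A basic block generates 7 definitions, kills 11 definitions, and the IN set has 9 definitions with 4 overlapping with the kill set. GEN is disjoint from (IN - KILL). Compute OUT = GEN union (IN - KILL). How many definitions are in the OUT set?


IN - KILL: 9 - 4 = 5 surviving definitions
OUT = GEN + surviving = 7 + 5 = 12

12


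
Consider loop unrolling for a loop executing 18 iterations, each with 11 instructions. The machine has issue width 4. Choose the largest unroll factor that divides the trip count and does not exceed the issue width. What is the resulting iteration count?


Largest divisor of 18 <= 4 is 3
New iterations = 18 / 3 = 6

6


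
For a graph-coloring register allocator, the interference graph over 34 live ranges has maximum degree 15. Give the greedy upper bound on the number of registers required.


Greedy coloring never needs more than (max_degree + 1) colors: when coloring a vertex, at most max_degree neighbors are already colored.
Upper bound = 15 + 1 = 16

16


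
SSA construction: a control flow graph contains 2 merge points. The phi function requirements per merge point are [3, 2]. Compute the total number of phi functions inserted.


Total phi functions = sum of phi functions at each join node
= 3 + 2 = 5

5


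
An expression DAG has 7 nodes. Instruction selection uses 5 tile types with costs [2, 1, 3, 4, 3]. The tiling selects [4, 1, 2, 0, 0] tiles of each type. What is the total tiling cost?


Total cost = sum(count_i * cost_i)
= 4*2 + 1*1 + 2*3 + 0*4 + 0*3
= 15

15


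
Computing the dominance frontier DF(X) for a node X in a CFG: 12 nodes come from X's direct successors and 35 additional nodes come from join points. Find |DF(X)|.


DF(X) = direct successor contributions + join point contributions
= 12 + 35 = 47

47


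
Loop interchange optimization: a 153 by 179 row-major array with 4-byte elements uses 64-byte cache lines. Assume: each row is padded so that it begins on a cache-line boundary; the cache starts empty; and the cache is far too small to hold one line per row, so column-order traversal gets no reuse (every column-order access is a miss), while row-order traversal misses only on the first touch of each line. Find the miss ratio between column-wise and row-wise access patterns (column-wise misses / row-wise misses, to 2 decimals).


Each row occupies 179 * 4 = 716 bytes and starts on a line boundary, so it spans ceil(716 / 64) = 12 cache lines.
Row-major traversal misses (one per line touched): 153 * ceil(179 * 4 / 64) = 1836
Column-major traversal misses (no reuse, every access misses): 153 * 179 = 27387
Ratio = 27387 / 1836 = 14.92

14.92


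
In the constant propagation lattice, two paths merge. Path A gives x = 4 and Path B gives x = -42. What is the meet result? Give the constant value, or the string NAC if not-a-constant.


Meet operation: if both paths give the same constant, result is that constant; if they differ, result is NAC (not-a-constant).
Path A: 4, Path B: -42 -> differ
Result: not-a-constant -> NAC

NAC


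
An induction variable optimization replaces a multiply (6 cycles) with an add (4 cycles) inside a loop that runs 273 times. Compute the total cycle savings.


Per-iteration saving = 6 - 4 = 2
Total saved = 273 * 2 = 546

546


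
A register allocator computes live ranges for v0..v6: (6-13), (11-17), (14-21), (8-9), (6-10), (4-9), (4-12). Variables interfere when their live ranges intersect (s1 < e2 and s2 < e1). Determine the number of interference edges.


Check all pairs for overlapping intervals.
Two intervals (s1,e1) and (s2,e2) overlap if s1 < e2 and s2 < e1.
v0 (6-13) vs v1..v6: overlaps v1, v3, v4, v5, v6 -> 5
v1 (11-17) vs v2..v6: overlaps v2, v6 -> 2
v2 (14-21) vs v3..v6: overlaps none -> 0
v3 (8-9) vs v4..v6: overlaps v4, v5, v6 -> 3
v4 (6-10) vs v5..v6: overlaps v5, v6 -> 2
v5 (4-9) vs v6: overlaps v6 -> 1
Total overlapping pairs = 5 + 2 + 0 + 3 + 2 + 1 = 13

13


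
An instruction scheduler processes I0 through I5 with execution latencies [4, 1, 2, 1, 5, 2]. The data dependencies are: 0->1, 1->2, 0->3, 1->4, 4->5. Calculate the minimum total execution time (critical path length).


Compute longest path through dependency graph: dist(Ik) = max over predecessors of dist + latency(Ik).
dist(I0) = latency 4 = 4
dist(I1) = dist(I0) + 1 = 4 + 1 = 5
dist(I2) = dist(I1) + 2 = 5 + 2 = 7
dist(I3) = dist(I0) + 1 = 4 + 1 = 5
dist(I4) = dist(I1) + 5 = 5 + 5 = 10
dist(I5) = dist(I4) + 2 = 10 + 2 = 12
Critical path = max dist = 12

12


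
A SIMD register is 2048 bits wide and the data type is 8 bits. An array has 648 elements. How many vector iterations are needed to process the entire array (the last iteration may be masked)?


Width = 2048 / 8 = 256 elements per vector op
Iterations = ceil(648 / 256) = 3

3


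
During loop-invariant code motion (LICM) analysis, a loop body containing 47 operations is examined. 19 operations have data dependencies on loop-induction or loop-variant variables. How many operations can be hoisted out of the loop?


Invariant candidates = total - loop-dependent
= 47 - 19 = 28

28


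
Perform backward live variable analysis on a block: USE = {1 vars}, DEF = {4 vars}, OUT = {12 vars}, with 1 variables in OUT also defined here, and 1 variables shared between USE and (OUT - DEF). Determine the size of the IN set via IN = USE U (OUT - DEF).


OUT - DEF: 12 - 1 = 11
|IN| = |USE| + |OUT - DEF| - |USE ∩ (OUT - DEF)| = 1 + 11 - 1 = 11

11


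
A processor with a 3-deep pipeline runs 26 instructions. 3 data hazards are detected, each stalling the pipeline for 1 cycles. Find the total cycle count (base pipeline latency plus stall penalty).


Base cycles = 3 + 26 - 1 = 28
Total stalls = 3 * 1 = 3
Total = 28 + 3 = 31

31


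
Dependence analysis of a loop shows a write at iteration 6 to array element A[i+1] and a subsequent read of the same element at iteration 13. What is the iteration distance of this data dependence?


Distance = read iteration - write iteration
= 13 - 6 = 7

7


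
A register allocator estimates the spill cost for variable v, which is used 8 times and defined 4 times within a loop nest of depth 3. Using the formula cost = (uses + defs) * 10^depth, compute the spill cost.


uses + defs = 8 + 4 = 12
10^3 = 1000
Spill cost = 12 * 1000 = 12000

12000


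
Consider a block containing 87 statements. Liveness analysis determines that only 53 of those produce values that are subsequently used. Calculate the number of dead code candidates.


Dead code = total statements - live definitions
= 87 - 53 = 34

34


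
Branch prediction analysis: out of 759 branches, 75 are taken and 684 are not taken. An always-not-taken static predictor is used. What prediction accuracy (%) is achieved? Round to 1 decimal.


Predictor: always-not-taken
Correct predictions = 684
Accuracy = 684 / 759 * 100 = 90.1%

90.1


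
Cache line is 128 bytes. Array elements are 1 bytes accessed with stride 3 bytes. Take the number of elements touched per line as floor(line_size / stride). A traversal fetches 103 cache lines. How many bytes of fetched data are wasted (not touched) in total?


Elements per line = floor(128 / 3) = 42
Bytes used per line = 42 * 1 = 42
Wasted per line = 128 - 42 = 86
Total wasted = 86 * 103 = 8858

8858


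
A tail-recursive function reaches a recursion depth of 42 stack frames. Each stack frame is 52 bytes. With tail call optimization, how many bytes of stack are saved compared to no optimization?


Without TCO: 42 * 52 = 2184 bytes
With TCO: reuse 1 frame = 52 bytes
Savings = 2184 - 52 = 2132

2132


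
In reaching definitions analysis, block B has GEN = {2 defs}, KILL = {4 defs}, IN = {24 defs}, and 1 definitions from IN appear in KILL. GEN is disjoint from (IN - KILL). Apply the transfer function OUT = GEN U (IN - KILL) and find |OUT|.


IN - KILL: 24 - 1 = 23 surviving definitions
OUT = GEN + surviving = 2 + 23 = 25

25


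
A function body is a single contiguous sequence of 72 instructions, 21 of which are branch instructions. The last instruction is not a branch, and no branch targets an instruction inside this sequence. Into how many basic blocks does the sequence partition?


With no in-sequence branch targets, the leaders are the first instruction plus the instruction after each branch.
Number of basic blocks = branches + 1
= 21 + 1 = 22

22


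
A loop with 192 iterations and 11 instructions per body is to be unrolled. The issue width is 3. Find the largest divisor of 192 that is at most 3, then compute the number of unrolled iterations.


Largest divisor of 192 <= 3 is 3
New iterations = 192 / 3 = 64

64


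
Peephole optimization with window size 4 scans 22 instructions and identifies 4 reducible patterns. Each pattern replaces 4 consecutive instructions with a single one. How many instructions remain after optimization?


Each match removes 3 instructions.
Total removed = 4 * 3 = 12
Remaining = 22 - 12 = 10

10


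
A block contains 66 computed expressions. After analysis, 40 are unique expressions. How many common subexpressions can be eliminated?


CSE count = total expressions - unique expressions
= 66 - 40 = 26

26


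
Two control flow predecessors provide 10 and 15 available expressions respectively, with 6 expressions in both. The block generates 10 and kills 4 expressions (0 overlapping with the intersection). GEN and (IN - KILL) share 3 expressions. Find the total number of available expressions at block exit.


IN = intersection of predecessors = 6
IN - KILL = 6 - 0 = 6
|OUT| = |GEN| + |IN - KILL| - |GEN ∩ (IN - KILL)| = 10 + 6 - 3 = 13

13


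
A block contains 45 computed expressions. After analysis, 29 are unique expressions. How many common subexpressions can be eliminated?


CSE count = total expressions - unique expressions
= 45 - 29 = 16

16


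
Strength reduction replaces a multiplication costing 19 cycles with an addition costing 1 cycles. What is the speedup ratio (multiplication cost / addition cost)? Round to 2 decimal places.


Ratio = mult_cost / add_cost = 19 / 1 = 19.0

19.0


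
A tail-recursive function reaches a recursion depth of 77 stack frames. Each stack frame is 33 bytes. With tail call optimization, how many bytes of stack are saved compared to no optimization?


Without TCO: 77 * 33 = 2541 bytes
With TCO: reuse 1 frame = 33 bytes
Savings = 2541 - 33 = 2508

2508


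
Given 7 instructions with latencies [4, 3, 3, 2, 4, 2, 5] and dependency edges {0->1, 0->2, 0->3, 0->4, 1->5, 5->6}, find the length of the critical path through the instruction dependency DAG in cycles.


Compute longest path through dependency graph: dist(Ik) = max over predecessors of dist + latency(Ik).
dist(I0) = latency 4 = 4
dist(I1) = dist(I0) + 3 = 4 + 3 = 7
dist(I2) = dist(I0) + 3 = 4 + 3 = 7
dist(I3) = dist(I0) + 2 = 4 + 2 = 6
dist(I4) = dist(I0) + 4 = 4 + 4 = 8
dist(I5) = dist(I1) + 2 = 7 + 2 = 9
dist(I6) = dist(I5) + 5 = 9 + 5 = 14
Critical path = max dist = 14

14


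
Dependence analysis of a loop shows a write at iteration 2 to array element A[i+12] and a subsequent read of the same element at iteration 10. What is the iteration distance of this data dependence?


Distance = read iteration - write iteration
= 10 - 2 = 8

8


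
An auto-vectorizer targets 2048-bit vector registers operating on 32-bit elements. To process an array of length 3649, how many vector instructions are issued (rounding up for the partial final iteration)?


Width = 2048 / 32 = 64 elements per vector op
Iterations = ceil(3649 / 64) = 58

58


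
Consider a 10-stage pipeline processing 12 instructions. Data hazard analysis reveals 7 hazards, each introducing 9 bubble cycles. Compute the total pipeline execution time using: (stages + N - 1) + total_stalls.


Base cycles = 10 + 12 - 1 = 21
Total stalls = 7 * 9 = 63
Total = 21 + 63 = 84

84


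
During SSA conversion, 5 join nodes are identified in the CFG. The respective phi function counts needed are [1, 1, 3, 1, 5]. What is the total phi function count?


Total phi functions = sum of phi functions at each join node
= 1 + 1 + 3 + 1 + 5 = 11

11


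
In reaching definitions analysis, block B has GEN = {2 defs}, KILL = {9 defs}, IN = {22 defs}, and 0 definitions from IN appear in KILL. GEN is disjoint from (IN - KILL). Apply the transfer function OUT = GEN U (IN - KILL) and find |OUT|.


IN - KILL: 22 - 0 = 22 surviving definitions
OUT = GEN + surviving = 2 + 22 = 24

24


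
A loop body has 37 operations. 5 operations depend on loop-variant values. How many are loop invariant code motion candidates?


Invariant candidates = total - loop-dependent
= 37 - 5 = 32

32


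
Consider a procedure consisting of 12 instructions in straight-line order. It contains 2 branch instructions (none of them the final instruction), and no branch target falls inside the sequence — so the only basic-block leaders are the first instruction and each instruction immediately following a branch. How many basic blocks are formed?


With no in-sequence branch targets, the leaders are the first instruction plus the instruction after each branch.
Number of basic blocks = branches + 1
= 2 + 1 = 3

3


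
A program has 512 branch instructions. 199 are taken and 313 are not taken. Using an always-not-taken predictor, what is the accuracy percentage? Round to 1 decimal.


Predictor: always-not-taken
Correct predictions = 313
Accuracy = 313 / 512 * 100 = 61.1%

61.1


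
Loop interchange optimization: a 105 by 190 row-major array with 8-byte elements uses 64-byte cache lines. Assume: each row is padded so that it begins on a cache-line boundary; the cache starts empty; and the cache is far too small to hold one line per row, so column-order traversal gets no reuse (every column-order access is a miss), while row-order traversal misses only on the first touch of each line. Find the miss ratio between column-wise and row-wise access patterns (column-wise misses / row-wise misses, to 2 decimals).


Each row occupies 190 * 8 = 1520 bytes and starts on a line boundary, so it spans ceil(1520 / 64) = 24 cache lines.
Row-major traversal misses (one per line touched): 105 * ceil(190 * 8 / 64) = 2520
Column-major traversal misses (no reuse, every access misses): 105 * 190 = 19950
Ratio = 19950 / 2520 = 7.92

7.92
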